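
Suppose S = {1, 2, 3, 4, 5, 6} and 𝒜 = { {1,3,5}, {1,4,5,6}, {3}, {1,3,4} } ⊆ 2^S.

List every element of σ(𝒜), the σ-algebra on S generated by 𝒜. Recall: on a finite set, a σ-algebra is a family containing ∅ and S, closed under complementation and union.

σ(𝒜) = { ∅, {1}, {2}, {3}, {4}, {5}, {6}, {1,2}, {1,3}, {1,4}, {1,5}, {1,6}, {2,3}, {2,4}, {2,5}, {2,6}, {3,4}, {3,5}, {3,6}, {4,5}, {4,6}, {5,6}, {1,2,3}, {1,2,4}, {1,2,5}, {1,2,6}, {1,3,4}, {1,3,5}, {1,3,6}, {1,4,5}, {1,4,6}, {1,5,6}, {2,3,4}, {2,3,5}, {2,3,6}, {2,4,5}, {2,4,6}, {2,5,6}, {3,4,5}, {3,4,6}, {3,5,6}, {4,5,6}, {1,2,3,4}, {1,2,3,5}, {1,2,3,6}, {1,2,4,5}, {1,2,4,6}, {1,2,5,6}, {1,3,4,5}, {1,3,4,6}, {1,3,5,6}, {1,4,5,6}, {2,3,4,5}, {2,3,4,6}, {2,3,5,6}, {2,4,5,6}, {3,4,5,6}, {1,2,3,4,5}, {1,2,3,4,6}, {1,2,3,5,6}, {1,2,4,5,6}, {1,3,4,5,6}, {2,3,4,5,6}, S }

Working:
Start: 𝒜 ∪ {∅, S} = { ∅, {3}, {1,3,4}, {1,3,5}, {1,4,5,6}, S }.
Iteration 1: +6 →
  {2,3}  = complement {1,4,5,6}
  {2,4,6}  = complement {1,3,5}
  {2,5,6}  = complement {1,3,4}
  {1,3,4,5}  = {1,3,4} ∪ {1,3,5}
  {1,2,4,5,6}  = complement {3}
  {1,3,4,5,6}  = {3} ∪ {1,4,5,6}
  [12 total]
Iteration 2: +10 →
  {2}  = complement {1,3,4,5,6}
  {2,6}  = complement {1,3,4,5}
  {1,2,3,4}  = {1,3,4} ∪ {2,3}
  {1,2,3,5}  = {1,3,5} ∪ {2,3}
  {2,3,4,6}  = {2,4,6} ∪ {3}
  {2,3,5,6}  = {2,5,6} ∪ {3}
  {2,4,5,6}  = {2,4,6} ∪ {2,5,6}
  {1,2,3,4,5}  = {2,3} ∪ {1,3,4,5}
  {1,2,3,4,6}  = {2,4,6} ∪ {1,3,4}
  {1,2,3,5,6}  = {1,3,5} ∪ {2,5,6}
  [22 total]
Iteration 3: +10 →
  {4}  = complement {1,2,3,5,6}
  {5}  = complement {1,2,3,4,6}
  {6}  = complement {1,2,3,4,5}
  {1,3}  = complement {2,4,5,6}
  {1,4}  = complement {2,3,5,6}
  {1,5}  = complement {2,3,4,6}
  {4,6}  = complement {1,2,3,5}
  {5,6}  = complement {1,2,3,4}
  {2,3,6}  = {2,6} ∪ {3}
  {2,3,4,5,6}  = {2,4,6} ∪ {2,3,5,6}
  [32 total]
Iteration 4 adds 24:
  {1}  = complement {2,3,4,5,6}
  {2,4}  = {2} ∪ {4}
  {2,5}  = {2} ∪ {5}
  {3,4}  = {3} ∪ {4}
  {3,5}  = {5} ∪ {3}
  {3,6}  = {6} ∪ {3}
  {4,5}  = {5} ∪ {4}
  {1,2,3}  = {2} ∪ {1,3}
  {1,2,4}  = {2} ∪ {1,4}
  {1,2,5}  = {2} ∪ {1,5}
  {1,3,6}  = {6} ∪ {1,3}
  {1,4,5}  = complement {2,3,6}
  {1,4,6}  = {6} ∪ {1,4}
  {1,5,6}  = {5,6} ∪ {1,5}
  {2,3,4}  = {2,3} ∪ {4}
  {2,3,5}  = {5} ∪ {2,3}
  {3,4,6}  = {3} ∪ {4,6}
  {3,5,6}  = {5,6} ∪ {3}
  {4,5,6}  = {5,6} ∪ {4}
  {1,2,3,6}  = {2,3,6} ∪ {1,3}
  {1,2,4,6}  = {2,4,6} ∪ {1,4}
  {1,2,5,6}  = {2,6} ∪ {1,5}
  {1,3,4,6}  = {6} ∪ {1,3,4}
  {1,3,5,6}  = {5,6} ∪ {1,3,5}
  [56 total]
Iteration 5 (8 new):
  {1,2}  = {2} ∪ {1}
  {1,6}  = {6} ∪ {1}
  {1,2,6}  = {2,6} ∪ {1}
  {2,4,5}  = complement {1,3,6}
  {3,4,5}  = {3,4} ∪ {4,5}
  {1,2,4,5}  = complement {3,6}
  {2,3,4,5}  = {2,5} ∪ {3,4}
  {3,4,5,6}  = {3,4} ∪ {5,6}
  [64 total]
Iteration 6 adds nothing — fixpoint reached.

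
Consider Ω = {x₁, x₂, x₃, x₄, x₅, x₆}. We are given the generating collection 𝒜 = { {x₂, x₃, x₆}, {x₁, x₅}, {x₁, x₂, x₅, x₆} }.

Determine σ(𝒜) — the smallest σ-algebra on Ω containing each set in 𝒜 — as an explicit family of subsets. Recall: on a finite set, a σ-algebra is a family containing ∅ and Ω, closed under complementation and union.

Begin from { {}, {x₁, x₅}, {x₂, x₃, x₆}, {x₁, x₂, x₅, x₆}, Ω } (that is, 𝒜 plus ∅ and Ω).
Pass 1. New:
  {x₃, x₄}  = Ω∖{x₁, x₂, x₅, x₆}
  {x₁, x₄, x₅}  = Ω∖{x₂, x₃, x₆}
  {x₂, x₃, x₄, x₆}  = Ω∖{x₁, x₅}
  {x₁, x₂, x₃, x₅, x₆}  = {x₁, x₅} ∪ {x₂, x₃, x₆}
  — 9 sets.
Pass 2: 3 new —
  {x₄}  = Ω∖{x₁, x₂, x₃, x₅, x₆}
  {x₁, x₃, x₄, x₅}  = {x₁, x₄, x₅} ∪ {x₃, x₄}
  {x₁, x₂, x₄, x₅, x₆}  = {x₁, x₄, x₅} ∪ {x₁, x₂, x₅, x₆}
  — 12 sets.
Pass 3: 2 new —
  {x₃}  = Ω∖{x₁, x₂, x₄, x₅, x₆}
  {x₂, x₆}  = Ω∖{x₁, x₃, x₄, x₅}
  — 14 sets.
Pass 4: +2 →
  {x₁, x₃, x₅}  = {x₃} ∪ {x₁, x₅}
  {x₂, x₄, x₆}  = {x₄} ∪ {x₂, x₆}
  — 16 sets.
Pass 5: closed — nothing new.

Therefore σ(𝒜) = { {}, {x₃}, {x₄}, {x₁, x₅}, {x₂, x₆}, {x₃, x₄}, {x₁, x₃, x₅}, {x₁, x₄, x₅}, {x₂, x₃, x₆}, {x₂, x₄, x₆}, {x₁, x₂, x₅, x₆}, {x₁, x₃, x₄, x₅}, {x₂, x₃, x₄, x₆}, {x₁, x₂, x₃, x₅, x₆}, {x₁, x₂, x₄, x₅, x₆}, Ω } (|σ(𝒜)| = 16).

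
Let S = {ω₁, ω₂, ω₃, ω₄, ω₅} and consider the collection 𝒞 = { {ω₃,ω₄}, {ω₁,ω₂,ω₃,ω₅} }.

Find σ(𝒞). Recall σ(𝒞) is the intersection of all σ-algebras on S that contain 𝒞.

σ(𝒞) (8 sets): { {}, {ω₃}, {ω₄}, {ω₃,ω₄}, {ω₁,ω₂,ω₅}, {ω₁,ω₂,ω₃,ω₅}, {ω₁,ω₂,ω₄,ω₅}, S }

Check:
Start: 𝒞 ∪ {∅, S} = { {}, {ω₃,ω₄}, {ω₁,ω₂,ω₃,ω₅}, S }.
Step 1: +2 →
  {ω₄}  = S∖{ω₁,ω₂,ω₃,ω₅}
  {ω₁,ω₂,ω₅}  = S∖{ω₃,ω₄}
  |family| = 6
Step 2: +1 →
  {ω₁,ω₂,ω₄,ω₅}  = {ω₁,ω₂,ω₅} ∪ {ω₄}
  |family| = 7
Step 3 (1 new):
  {ω₃}  = S∖{ω₁,ω₂,ω₄,ω₅}
  |family| = 8
Step 4: stable.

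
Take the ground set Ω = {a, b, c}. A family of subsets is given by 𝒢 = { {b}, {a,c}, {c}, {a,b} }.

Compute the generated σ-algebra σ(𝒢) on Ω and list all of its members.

Seed the family with 𝒢 together with ∅ and Ω: { {}, {b}, {c}, {a,b}, {a,c}, Ω }.
Pass 1 (1 new):
  {b,c}  = {c} ∪ {b}
  |family| = 7
Pass 2. New:
  {a}  = Ω∖{b,c}
  |family| = 8
Pass 3: already closed under ᶜ and ∪.

Hence σ(𝒢) has 8 members: { {}, {a}, {b}, {c}, {a,b}, {a,c}, {b,c}, Ω }.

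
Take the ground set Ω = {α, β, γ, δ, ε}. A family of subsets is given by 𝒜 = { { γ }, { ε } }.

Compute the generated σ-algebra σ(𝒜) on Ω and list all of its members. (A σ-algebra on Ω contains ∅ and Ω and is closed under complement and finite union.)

|σ(𝒜)| = 8.  σ(𝒜) = { {}, { γ }, { ε }, { γ, ε }, { α, β, δ }, { α, β, γ, δ }, { α, β, δ, ε }, Ω }

Working:
Seed the family with 𝒜 together with ∅ and Ω: { {}, { γ }, { ε }, Ω }.
Iteration 1 (3 new):
  { γ, ε }  = { γ } ∪ { ε }
  { α, β, γ, δ }  = ᶜ of { ε }
  { α, β, δ, ε }  = ᶜ of { γ }
  [7 total]
Iteration 2 (1 new):
  { α, β, δ }  = ᶜ of { γ, ε }
  [8 total]
After Iteration 3 the family is unchanged; done.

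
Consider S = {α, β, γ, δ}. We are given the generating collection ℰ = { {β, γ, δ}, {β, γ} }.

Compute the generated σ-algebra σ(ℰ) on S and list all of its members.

Initial family (4 sets): { {}, {β, γ}, {β, γ, δ}, S }.
Pass 1: 2 new —
  {α}  = complement {β, γ, δ}
  {α, δ}  = complement {β, γ}
Pass 2. New:
  {α, β, γ}  = {β, γ} ∪ {α}
Pass 3. New:
  {δ}  = complement {α, β, γ}
After Pass 4 the family is unchanged; done.

Hence σ(ℰ) has 8 members: { {}, {α}, {δ}, {α, δ}, {β, γ}, {α, β, γ}, {β, γ, δ}, S }.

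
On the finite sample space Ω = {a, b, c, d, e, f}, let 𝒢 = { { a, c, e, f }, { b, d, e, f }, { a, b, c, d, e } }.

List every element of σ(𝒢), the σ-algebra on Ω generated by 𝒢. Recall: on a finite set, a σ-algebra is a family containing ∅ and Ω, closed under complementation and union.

Take S₀ = 𝒢 ∪ {∅, Ω} = { {  }, { a, c, e, f }, { b, d, e, f }, { a, b, c, d, e }, Ω }.
Iteration 1. New:
  { f }  = { a, b, c, d, e }ᶜ
  { a, c }  = { b, d, e, f }ᶜ
  { b, d }  = { a, c, e, f }ᶜ
Iteration 2. New:
  { a, c, f }  = { a, c } ∪ { f }
  { b, d, f }  = { b, d } ∪ { f }
  { a, b, c, d }  = { b, d } ∪ { a, c }
Iteration 3. New:
  { e, f }  = { a, b, c, d }ᶜ
  { a, c, e }  = { b, d, f }ᶜ
  { b, d, e }  = { a, c, f }ᶜ
  { a, b, c, d, f }  = { b, d, f } ∪ { a, c }
Iteration 4: +1 →
  { e }  = { a, b, c, d, f }ᶜ
Iteration 5: closed — nothing new.

σ(𝒢) = { {  }, { e }, { f }, { a, c }, { b, d }, { e, f }, { a, c, e }, { a, c, f }, { b, d, e }, { b, d, f }, { a, b, c, d }, { a, c, e, f }, { b, d, e, f }, { a, b, c, d, e }, { a, b, c, d, f }, Ω }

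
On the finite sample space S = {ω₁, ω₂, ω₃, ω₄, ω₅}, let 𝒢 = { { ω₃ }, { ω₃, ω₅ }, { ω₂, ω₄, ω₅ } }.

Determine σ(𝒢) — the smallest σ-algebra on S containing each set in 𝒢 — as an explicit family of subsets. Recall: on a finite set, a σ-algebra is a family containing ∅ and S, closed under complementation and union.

Start: 𝒢 ∪ {∅, S} = { {  }, { ω₃ }, { ω₃, ω₅ }, { ω₂, ω₄, ω₅ }, S }.
Iteration 1: 4 new —
  { ω₁, ω₃ }  = ᶜ of { ω₂, ω₄, ω₅ }
  { ω₁, ω₂, ω₄ }  = ᶜ of { ω₃, ω₅ }
  { ω₁, ω₂, ω₄, ω₅ }  = ᶜ of { ω₃ }
  { ω₂, ω₃, ω₄, ω₅ }  = { ω₃ } ∪ { ω₂, ω₄, ω₅ }
  — 9 sets.
Iteration 2 (3 new):
  { ω₁ }  = ᶜ of { ω₂, ω₃, ω₄, ω₅ }
  { ω₁, ω₃, ω₅ }  = { ω₁, ω₃ } ∪ { ω₃, ω₅ }
  { ω₁, ω₂, ω₃, ω₄ }  = { ω₁, ω₂, ω₄ } ∪ { ω₃ }
  — 12 sets.
Iteration 3 (2 new):
  { ω₅ }  = ᶜ of { ω₁, ω₂, ω₃, ω₄ }
  { ω₂, ω₄ }  = ᶜ of { ω₁, ω₃, ω₅ }
  — 14 sets.
Iteration 4: 2 new —
  { ω₁, ω₅ }  = { ω₅ } ∪ { ω₁ }
  { ω₂, ω₃, ω₄ }  = { ω₃ } ∪ { ω₂, ω₄ }
  — 16 sets.
Iteration 5: no new sets; the family is a σ-algebra.

σ(𝒢) = { {  }, { ω₁ }, { ω₃ }, { ω₅ }, { ω₁, ω₃ }, { ω₁, ω₅ }, { ω₂, ω₄ }, { ω₃, ω₅ }, { ω₁, ω₂, ω₄ }, { ω₁, ω₃, ω₅ }, { ω₂, ω₃, ω₄ }, { ω₂, ω₄, ω₅ }, { ω₁, ω₂, ω₃, ω₄ }, { ω₁, ω₂, ω₄, ω₅ }, { ω₂, ω₃, ω₄, ω₅ }, S }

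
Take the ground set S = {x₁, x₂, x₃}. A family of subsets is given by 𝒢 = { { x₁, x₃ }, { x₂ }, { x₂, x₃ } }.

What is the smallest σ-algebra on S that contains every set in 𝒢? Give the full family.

σ(𝒢) (8 sets): { {  }, { x₁ }, { x₂ }, { x₃ }, { x₁, x₂ }, { x₁, x₃ }, { x₂, x₃ }, S }

Check:
Begin from { {  }, { x₂ }, { x₁, x₃ }, { x₂, x₃ }, S } (that is, 𝒢 plus ∅ and S).
Round 1: +1 →
  { x₁ }  = ᶜ of { x₂, x₃ }
  |family| = 6
Round 2: 1 new —
  { x₁, x₂ }  = { x₂ } ∪ { x₁ }
  |family| = 7
Round 3. New:
  { x₃ }  = ᶜ of { x₁, x₂ }
  |family| = 8
Round 4: stable.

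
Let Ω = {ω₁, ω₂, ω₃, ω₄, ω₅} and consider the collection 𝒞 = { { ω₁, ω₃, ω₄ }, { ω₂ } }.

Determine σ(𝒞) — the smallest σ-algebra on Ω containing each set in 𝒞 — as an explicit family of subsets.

|σ(𝒞)| = 8.  σ(𝒞) = { ∅, { ω₂ }, { ω₅ }, { ω₂, ω₅ }, { ω₁, ω₃, ω₄ }, { ω₁, ω₂, ω₃, ω₄ }, { ω₁, ω₃, ω₄, ω₅ }, Ω }

Derivation:
Seed the family with 𝒞 together with ∅ and Ω: { ∅, { ω₂ }, { ω₁, ω₃, ω₄ }, Ω }.
Iteration 1. New:
  { ω₂, ω₅ }  = Ω∖{ ω₁, ω₃, ω₄ }
  { ω₁, ω₂, ω₃, ω₄ }  = { ω₂ } ∪ { ω₁, ω₃, ω₄ }
  { ω₁, ω₃, ω₄, ω₅ }  = Ω∖{ ω₂ }
  (now 7)
Iteration 2 adds 1:
  { ω₅ }  = Ω∖{ ω₁, ω₂, ω₃, ω₄ }
  (now 8)
Iteration 3 adds nothing — fixpoint reached.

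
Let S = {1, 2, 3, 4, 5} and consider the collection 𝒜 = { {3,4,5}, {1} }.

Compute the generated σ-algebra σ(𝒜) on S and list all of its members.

Take S₀ = 𝒜 ∪ {∅, S} = { {}, {1}, {3,4,5}, S }.
Round 1 (3 new):
  {1,2}  = S∖{3,4,5}
  {1,3,4,5}  = {1} ∪ {3,4,5}
  {2,3,4,5}  = S∖{1}
  |family| = 7
Round 2 adds 1:
  {2}  = S∖{1,3,4,5}
  |family| = 8
Round 3 adds nothing — fixpoint reached.

Therefore σ(𝒜) = { {}, {1}, {2}, {1,2}, {3,4,5}, {1,3,4,5}, {2,3,4,5}, S } (|σ(𝒜)| = 8).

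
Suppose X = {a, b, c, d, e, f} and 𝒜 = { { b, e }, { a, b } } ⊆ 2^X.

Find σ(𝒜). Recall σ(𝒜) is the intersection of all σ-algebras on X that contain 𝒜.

|σ(𝒜)| = 16.  σ(𝒜) = { {  }, { a }, { b }, { e }, { a, b }, { a, e }, { b, e }, { a, b, e }, { c, d, f }, { a, c, d, f }, { b, c, d, f }, { c, d, e, f }, { a, b, c, d, f }, { a, c, d, e, f }, { b, c, d, e, f }, X }

Trace:
Start: 𝒜 ∪ {∅, X} = { {  }, { a, b }, { b, e }, X }.
Pass 1: +3 →
  { a, b, e }  = { a, b } ∪ { b, e }
  { a, c, d, f }  = { b, e }ᶜ
  { c, d, e, f }  = { a, b }ᶜ
  — 7 sets.
Pass 2: +4 →
  { c, d, f }  = { a, b, e }ᶜ
  { a, b, c, d, f }  = { a, b } ∪ { a, c, d, f }
  { a, c, d, e, f }  = { a, c, d, f } ∪ { c, d, e, f }
  { b, c, d, e, f }  = { b, e } ∪ { c, d, e, f }
  — 11 sets.
Pass 3 adds 3:
  { a }  = { b, c, d, e, f }ᶜ
  { b }  = { a, c, d, e, f }ᶜ
  { e }  = { a, b, c, d, f }ᶜ
  — 14 sets.
Pass 4: +2 →
  { a, e }  = { e } ∪ { a }
  { b, c, d, f }  = { c, d, f } ∪ { b }
  — 16 sets.
Pass 5: already closed under ᶜ and ∪.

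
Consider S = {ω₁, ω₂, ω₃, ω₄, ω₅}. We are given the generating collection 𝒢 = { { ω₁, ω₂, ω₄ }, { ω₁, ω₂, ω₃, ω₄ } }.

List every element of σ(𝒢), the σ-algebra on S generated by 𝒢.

Answer: σ(𝒢) = { ∅, { ω₃ }, { ω₅ }, { ω₃, ω₅ }, { ω₁, ω₂, ω₄ }, { ω₁, ω₂, ω₃, ω₄ }, { ω₁, ω₂, ω₄, ω₅ }, S }

Working:
Take S₀ = 𝒢 ∪ {∅, S} = { ∅, { ω₁, ω₂, ω₄ }, { ω₁, ω₂, ω₃, ω₄ }, S }.
Pass 1: +2 →
  { ω₅ }  = ᶜ of { ω₁, ω₂, ω₃, ω₄ }
  { ω₃, ω₅ }  = ᶜ of { ω₁, ω₂, ω₄ }
  (now 6)
Pass 2: +1 →
  { ω₁, ω₂, ω₄, ω₅ }  = { ω₁, ω₂, ω₄ } ∪ { ω₅ }
  (now 7)
Pass 3 adds 1:
  { ω₃ }  = ᶜ of { ω₁, ω₂, ω₄, ω₅ }
  (now 8)
Pass 4: closed — nothing new.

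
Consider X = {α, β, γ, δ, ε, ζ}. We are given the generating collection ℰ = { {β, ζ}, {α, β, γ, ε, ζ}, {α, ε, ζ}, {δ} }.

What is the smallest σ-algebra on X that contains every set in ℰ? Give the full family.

Begin from { ∅, {δ}, {β, ζ}, {α, ε, ζ}, {α, β, γ, ε, ζ}, X } (that is, ℰ plus ∅ and X).
Pass 1: +5 →
  {β, γ, δ}  = {α, ε, ζ}ᶜ
  {β, δ, ζ}  = {δ} ∪ {β, ζ}
  {α, β, ε, ζ}  = {α, ε, ζ} ∪ {β, ζ}
  {α, γ, δ, ε}  = {β, ζ}ᶜ
  {α, δ, ε, ζ}  = {α, ε, ζ} ∪ {δ}
  — 11 sets.
Pass 2 adds 7:
  {β, γ}  = {α, δ, ε, ζ}ᶜ
  {γ, δ}  = {α, β, ε, ζ}ᶜ
  {α, γ, ε}  = {β, δ, ζ}ᶜ
  {β, γ, δ, ζ}  = {β, δ, ζ} ∪ {β, γ, δ}
  {α, β, γ, δ, ε}  = {β, γ, δ} ∪ {α, γ, δ, ε}
  {α, β, δ, ε, ζ}  = {β, δ, ζ} ∪ {α, δ, ε, ζ}
  {α, γ, δ, ε, ζ}  = {α, δ, ε, ζ} ∪ {α, γ, δ, ε}
  — 18 sets.
Pass 3. New:
  {β}  = {α, γ, δ, ε, ζ}ᶜ
  {γ}  = {α, β, δ, ε, ζ}ᶜ
  {ζ}  = {α, β, γ, δ, ε}ᶜ
  {α, ε}  = {β, γ, δ, ζ}ᶜ
  {β, γ, ζ}  = {β, γ} ∪ {β, ζ}
  {α, β, γ, ε}  = {β, γ} ∪ {α, γ, ε}
  {α, γ, ε, ζ}  = {α, ε, ζ} ∪ {α, γ, ε}
  — 25 sets.
Pass 4 adds 6:
  {β, δ}  = {α, γ, ε, ζ}ᶜ
  {γ, ζ}  = {ζ} ∪ {γ}
  {δ, ζ}  = {α, β, γ, ε}ᶜ
  {α, β, ε}  = {β} ∪ {α, ε}
  {α, δ, ε}  = {β, γ, ζ}ᶜ
  {γ, δ, ζ}  = {γ, δ} ∪ {ζ}
  — 31 sets.
Pass 5: +1 →
  {α, β, δ, ε}  = {γ, ζ}ᶜ
  — 32 sets.
Pass 6: no new sets; the family is a σ-algebra.

Therefore σ(ℰ) = { ∅, {β}, {γ}, {δ}, {ζ}, {α, ε}, {β, γ}, {β, δ}, {β, ζ}, {γ, δ}, {γ, ζ}, {δ, ζ}, {α, β, ε}, {α, γ, ε}, {α, δ, ε}, {α, ε, ζ}, {β, γ, δ}, {β, γ, ζ}, {β, δ, ζ}, {γ, δ, ζ}, {α, β, γ, ε}, {α, β, δ, ε}, {α, β, ε, ζ}, {α, γ, δ, ε}, {α, γ, ε, ζ}, {α, δ, ε, ζ}, {β, γ, δ, ζ}, {α, β, γ, δ, ε}, {α, β, γ, ε, ζ}, {α, β, δ, ε, ζ}, {α, γ, δ, ε, ζ}, X } (|σ(ℰ)| = 32).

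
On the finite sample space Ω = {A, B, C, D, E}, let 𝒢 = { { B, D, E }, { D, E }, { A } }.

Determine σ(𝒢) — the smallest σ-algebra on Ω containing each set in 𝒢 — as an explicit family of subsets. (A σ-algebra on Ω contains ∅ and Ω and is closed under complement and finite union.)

Answer: σ(𝒢) = { {  }, { A }, { B }, { C }, { A, B }, { A, C }, { B, C }, { D, E }, { A, B, C }, { A, D, E }, { B, D, E }, { C, D, E }, { A, B, D, E }, { A, C, D, E }, { B, C, D, E }, Ω }

Check:
Seed the family with 𝒢 together with ∅ and Ω: { {  }, { A }, { D, E }, { B, D, E }, Ω }.
Iteration 1 (5 new):
  { A, C }  = ᶜ of { B, D, E }
  { A, B, C }  = ᶜ of { D, E }
  { A, D, E }  = { D, E } ∪ { A }
  { A, B, D, E }  = { B, D, E } ∪ { A }
  { B, C, D, E }  = ᶜ of { A }
  |family| = 10
Iteration 2: 3 new —
  { C }  = ᶜ of { A, B, D, E }
  { B, C }  = ᶜ of { A, D, E }
  { A, C, D, E }  = { A, D, E } ∪ { A, C }
  |family| = 13
Iteration 3. New:
  { B }  = ᶜ of { A, C, D, E }
  { C, D, E }  = { D, E } ∪ { C }
  |family| = 15
Iteration 4. New:
  { A, B }  = ᶜ of { C, D, E }
  |family| = 16
Iteration 5 adds nothing — fixpoint reached.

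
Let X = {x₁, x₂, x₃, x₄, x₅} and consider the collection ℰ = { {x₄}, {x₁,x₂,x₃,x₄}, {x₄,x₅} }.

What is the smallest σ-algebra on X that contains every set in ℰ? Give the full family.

|σ(ℰ)| = 8.  σ(ℰ) = { {}, {x₄}, {x₅}, {x₄,x₅}, {x₁,x₂,x₃}, {x₁,x₂,x₃,x₄}, {x₁,x₂,x₃,x₅}, X }

Derivation:
Take S₀ = ℰ ∪ {∅, X} = { {}, {x₄}, {x₄,x₅}, {x₁,x₂,x₃,x₄}, X }.
Pass 1 adds 3:
  {x₅}  = complement {x₁,x₂,x₃,x₄}
  {x₁,x₂,x₃}  = complement {x₄,x₅}
  {x₁,x₂,x₃,x₅}  = complement {x₄}
  [8 total]
Pass 2: already closed under ᶜ and ∪.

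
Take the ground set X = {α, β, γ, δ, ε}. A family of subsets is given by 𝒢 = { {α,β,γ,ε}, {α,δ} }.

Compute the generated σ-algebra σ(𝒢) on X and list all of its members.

Initial family (4 sets): { {}, {α,δ}, {α,β,γ,ε}, X }.
Iteration 1 adds 2:
  {δ}  = {α,β,γ,ε}ᶜ
  {β,γ,ε}  = {α,δ}ᶜ
Iteration 2 (1 new):
  {β,γ,δ,ε}  = {β,γ,ε} ∪ {δ}
Iteration 3: 1 new —
  {α}  = {β,γ,δ,ε}ᶜ
Iteration 4: closed — nothing new.

σ(𝒢) = { {}, {α}, {δ}, {α,δ}, {β,γ,ε}, {α,β,γ,ε}, {β,γ,δ,ε}, X }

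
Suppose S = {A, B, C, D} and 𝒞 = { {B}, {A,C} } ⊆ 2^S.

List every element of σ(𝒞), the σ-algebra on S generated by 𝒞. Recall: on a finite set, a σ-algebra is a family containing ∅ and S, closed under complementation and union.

Take S₀ = 𝒞 ∪ {∅, S} = { {}, {B}, {A,C}, S }.
Step 1 adds 3:
  {B,D}  = S∖{A,C}
  {A,B,C}  = {B} ∪ {A,C}
  {A,C,D}  = S∖{B}
  [7 total]
Step 2: 1 new —
  {D}  = S∖{A,B,C}
  [8 total]
Step 3 adds nothing — fixpoint reached.

|σ(𝒞)| = 8.  σ(𝒞) = { {}, {B}, {D}, {A,C}, {B,D}, {A,B,C}, {A,C,D}, S }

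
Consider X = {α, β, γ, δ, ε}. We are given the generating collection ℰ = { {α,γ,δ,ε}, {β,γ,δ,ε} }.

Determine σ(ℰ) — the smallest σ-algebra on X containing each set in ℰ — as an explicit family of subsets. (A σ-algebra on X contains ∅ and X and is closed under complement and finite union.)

Seed the family with ℰ together with ∅ and X: { ∅, {α,γ,δ,ε}, {β,γ,δ,ε}, X }.
Round 1 adds 2:
  {α}  = X∖{β,γ,δ,ε}
  {β}  = X∖{α,γ,δ,ε}
Round 2: 1 new —
  {α,β}  = {β} ∪ {α}
Round 3 adds 1:
  {γ,δ,ε}  = X∖{α,β}
Round 4: closed — nothing new.

Therefore σ(ℰ) = { ∅, {α}, {β}, {α,β}, {γ,δ,ε}, {α,γ,δ,ε}, {β,γ,δ,ε}, X } (|σ(ℰ)| = 8).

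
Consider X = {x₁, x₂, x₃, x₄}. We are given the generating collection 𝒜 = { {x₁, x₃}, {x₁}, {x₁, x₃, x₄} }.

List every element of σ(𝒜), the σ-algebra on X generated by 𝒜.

σ(𝒜) (16 sets): { {}, {x₁}, {x₂}, {x₃}, {x₄}, {x₁, x₂}, {x₁, x₃}, {x₁, x₄}, {x₂, x₃}, {x₂, x₄}, {x₃, x₄}, {x₁, x₂, x₃}, {x₁, x₂, x₄}, {x₁, x₃, x₄}, {x₂, x₃, x₄}, X }

Check:
Start: 𝒜 ∪ {∅, X} = { {}, {x₁}, {x₁, x₃}, {x₁, x₃, x₄}, X }.
Round 1: 3 new —
  {x₂}  = complement {x₁, x₃, x₄}
  {x₂, x₄}  = complement {x₁, x₃}
  {x₂, x₃, x₄}  = complement {x₁}
  |family| = 8
Round 2 adds 3:
  {x₁, x₂}  = {x₂} ∪ {x₁}
  {x₁, x₂, x₃}  = {x₂} ∪ {x₁, x₃}
  {x₁, x₂, x₄}  = {x₂, x₄} ∪ {x₁}
  |family| = 11
Round 3: +3 →
  {x₃}  = complement {x₁, x₂, x₄}
  {x₄}  = complement {x₁, x₂, x₃}
  {x₃, x₄}  = complement {x₁, x₂}
  |family| = 14
Round 4: +2 →
  {x₁, x₄}  = {x₄} ∪ {x₁}
  {x₂, x₃}  = {x₃} ∪ {x₂}
  |family| = 16
Round 5: already closed under ᶜ and ∪.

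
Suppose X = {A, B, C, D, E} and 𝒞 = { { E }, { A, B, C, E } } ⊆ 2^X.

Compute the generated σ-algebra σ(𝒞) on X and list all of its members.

σ(𝒞) (8 sets): { {}, { D }, { E }, { D, E }, { A, B, C }, { A, B, C, D }, { A, B, C, E }, X }

Check:
Take S₀ = 𝒞 ∪ {∅, X} = { {}, { E }, { A, B, C, E }, X }.
Pass 1. New:
  { D }  = { A, B, C, E }ᶜ
  { A, B, C, D }  = { E }ᶜ
  [6 total]
Pass 2: +1 →
  { D, E }  = { D } ∪ { E }
  [7 total]
Pass 3: +1 →
  { A, B, C }  = { D, E }ᶜ
  [8 total]
Pass 4: no new sets; the family is a σ-algebra.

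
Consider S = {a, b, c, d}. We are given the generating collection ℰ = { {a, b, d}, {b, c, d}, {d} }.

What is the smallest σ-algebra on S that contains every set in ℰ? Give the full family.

Answer: σ(ℰ) = { {}, {a}, {b}, {c}, {d}, {a, b}, {a, c}, {a, d}, {b, c}, {b, d}, {c, d}, {a, b, c}, {a, b, d}, {a, c, d}, {b, c, d}, S }

Check:
Initial family (5 sets): { {}, {d}, {a, b, d}, {b, c, d}, S }.
Round 1: 3 new —
  {a}  = ᶜ of {b, c, d}
  {c}  = ᶜ of {a, b, d}
  {a, b, c}  = ᶜ of {d}
  (now 8)
Round 2 adds 3:
  {a, c}  = {c} ∪ {a}
  {a, d}  = {d} ∪ {a}
  {c, d}  = {d} ∪ {c}
  (now 11)
Round 3: +4 →
  {a, b}  = ᶜ of {c, d}
  {b, c}  = ᶜ of {a, d}
  {b, d}  = ᶜ of {a, c}
  {a, c, d}  = {c} ∪ {a, d}
  (now 15)
Round 4: +1 →
  {b}  = ᶜ of {a, c, d}
  (now 16)
Round 5: already closed under ᶜ and ∪.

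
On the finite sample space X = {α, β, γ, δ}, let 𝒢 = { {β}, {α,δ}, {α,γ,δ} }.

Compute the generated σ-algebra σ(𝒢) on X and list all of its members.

σ(𝒢) = { {}, {β}, {γ}, {α,δ}, {β,γ}, {α,β,δ}, {α,γ,δ}, X }

Working:
Take S₀ = 𝒢 ∪ {∅, X} = { {}, {β}, {α,δ}, {α,γ,δ}, X }.
Round 1: 2 new —
  {β,γ}  = X∖{α,δ}
  {α,β,δ}  = {α,δ} ∪ {β}
Round 2 adds 1:
  {γ}  = X∖{α,β,δ}
Round 3: stable.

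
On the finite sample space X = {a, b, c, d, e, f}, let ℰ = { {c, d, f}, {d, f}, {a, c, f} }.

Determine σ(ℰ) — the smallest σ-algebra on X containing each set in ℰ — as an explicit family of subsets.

Seed the family with ℰ together with ∅ and X: { ∅, {d, f}, {a, c, f}, {c, d, f}, X }.
Step 1. New:
  {a, b, e}  = ᶜ of {c, d, f}
  {b, d, e}  = ᶜ of {a, c, f}
  {a, b, c, e}  = ᶜ of {d, f}
  {a, c, d, f}  = {a, c, f} ∪ {c, d, f}
  |family| = 9
Step 2: +7 →
  {b, e}  = ᶜ of {a, c, d, f}
  {a, b, d, e}  = {a, b, e} ∪ {b, d, e}
  {b, d, e, f}  = {d, f} ∪ {b, d, e}
  {a, b, c, d, e}  = {a, b, c, e} ∪ {b, d, e}
  {a, b, c, e, f}  = {a, c, f} ∪ {a, b, e}
  {a, b, d, e, f}  = {a, b, e} ∪ {d, f}
  {b, c, d, e, f}  = {c, d, f} ∪ {b, d, e}
  |family| = 16
Step 3. New:
  {a}  = ᶜ of {b, c, d, e, f}
  {c}  = ᶜ of {a, b, d, e, f}
  {d}  = ᶜ of {a, b, c, e, f}
  {f}  = ᶜ of {a, b, c, d, e}
  {a, c}  = ᶜ of {b, d, e, f}
  {c, f}  = ᶜ of {a, b, d, e}
  |family| = 22
Step 4 adds 10:
  {a, d}  = {a} ∪ {d}
  {a, f}  = {a} ∪ {f}
  {c, d}  = {c} ∪ {d}
  {a, c, d}  = {a, c} ∪ {d}
  {a, d, f}  = {a} ∪ {d, f}
  {b, c, e}  = {b, e} ∪ {c}
  {b, e, f}  = {b, e} ∪ {f}
  {a, b, e, f}  = {f} ∪ {a, b, e}
  {b, c, d, e}  = {c} ∪ {b, d, e}
  {b, c, e, f}  = {b, e} ∪ {c, f}
  |family| = 32
After Step 5 the family is unchanged; done.

|σ(ℰ)| = 32.  σ(ℰ) = { ∅, {a}, {c}, {d}, {f}, {a, c}, {a, d}, {a, f}, {b, e}, {c, d}, {c, f}, {d, f}, {a, b, e}, {a, c, d}, {a, c, f}, {a, d, f}, {b, c, e}, {b, d, e}, {b, e, f}, {c, d, f}, {a, b, c, e}, {a, b, d, e}, {a, b, e, f}, {a, c, d, f}, {b, c, d, e}, {b, c, e, f}, {b, d, e, f}, {a, b, c, d, e}, {a, b, c, e, f}, {a, b, d, e, f}, {b, c, d, e, f}, X }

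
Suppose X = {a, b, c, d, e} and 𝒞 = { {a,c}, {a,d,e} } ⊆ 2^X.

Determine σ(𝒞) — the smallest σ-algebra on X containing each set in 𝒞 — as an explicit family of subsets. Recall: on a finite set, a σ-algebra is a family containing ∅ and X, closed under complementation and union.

Start: 𝒞 ∪ {∅, X} = { {}, {a,c}, {a,d,e}, X }.
Pass 1 (3 new):
  {b,c}  = ᶜ of {a,d,e}
  {b,d,e}  = ᶜ of {a,c}
  {a,c,d,e}  = {a,c} ∪ {a,d,e}
Pass 2 (4 new):
  {b}  = ᶜ of {a,c,d,e}
  {a,b,c}  = {b,c} ∪ {a,c}
  {a,b,d,e}  = {a,d,e} ∪ {b,d,e}
  {b,c,d,e}  = {b,c} ∪ {b,d,e}
Pass 3 adds 3:
  {a}  = ᶜ of {b,c,d,e}
  {c}  = ᶜ of {a,b,d,e}
  {d,e}  = ᶜ of {a,b,c}
Pass 4. New:
  {a,b}  = {b} ∪ {a}
  {c,d,e}  = {d,e} ∪ {c}
Pass 5 adds nothing — fixpoint reached.

|σ(𝒞)| = 16.  σ(𝒞) = { {}, {a}, {b}, {c}, {a,b}, {a,c}, {b,c}, {d,e}, {a,b,c}, {a,d,e}, {b,d,e}, {c,d,e}, {a,b,d,e}, {a,c,d,e}, {b,c,d,e}, X }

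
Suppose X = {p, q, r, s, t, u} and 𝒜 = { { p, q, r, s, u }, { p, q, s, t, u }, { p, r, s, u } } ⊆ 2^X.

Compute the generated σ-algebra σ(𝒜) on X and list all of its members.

|σ(𝒜)| = 16.  σ(𝒜) = { ∅, { q }, { r }, { t }, { q, r }, { q, t }, { r, t }, { p, s, u }, { q, r, t }, { p, q, s, u }, { p, r, s, u }, { p, s, t, u }, { p, q, r, s, u }, { p, q, s, t, u }, { p, r, s, t, u }, X }

Trace:
Initial family (5 sets): { ∅, { p, r, s, u }, { p, q, r, s, u }, { p, q, s, t, u }, X }.
Step 1 adds 3:
  { r }  = complement { p, q, s, t, u }
  { t }  = complement { p, q, r, s, u }
  { q, t }  = complement { p, r, s, u }
  |family| = 8
Step 2: 3 new —
  { r, t }  = { t } ∪ { r }
  { q, r, t }  = { r } ∪ { q, t }
  { p, r, s, t, u }  = { t } ∪ { p, r, s, u }
  |family| = 11
Step 3 adds 3:
  { q }  = complement { p, r, s, t, u }
  { p, s, u }  = complement { q, r, t }
  { p, q, s, u }  = complement { r, t }
  |family| = 14
Step 4. New:
  { q, r }  = { r } ∪ { q }
  { p, s, t, u }  = { p, s, u } ∪ { t }
  |family| = 16
Step 5: closed — nothing new.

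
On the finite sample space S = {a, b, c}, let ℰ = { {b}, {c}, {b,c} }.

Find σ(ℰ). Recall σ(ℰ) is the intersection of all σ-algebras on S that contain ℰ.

Start: ℰ ∪ {∅, S} = { {}, {b}, {c}, {b,c}, S }.
Step 1: +3 →
  {a}  = {b,c}ᶜ
  {a,b}  = {c}ᶜ
  {a,c}  = {b}ᶜ
Step 2: already closed under ᶜ and ∪.

|σ(ℰ)| = 8.  σ(ℰ) = { {}, {a}, {b}, {c}, {a,b}, {a,c}, {b,c}, S }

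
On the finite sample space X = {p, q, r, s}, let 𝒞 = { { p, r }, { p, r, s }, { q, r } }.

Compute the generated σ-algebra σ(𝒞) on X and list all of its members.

Begin from { ∅, { p, r }, { q, r }, { p, r, s }, X } (that is, 𝒞 plus ∅ and X).
Pass 1: 4 new —
  { q }  = ᶜ of { p, r, s }
  { p, s }  = ᶜ of { q, r }
  { q, s }  = ᶜ of { p, r }
  { p, q, r }  = { q, r } ∪ { p, r }
  (now 9)
Pass 2 (3 new):
  { s }  = ᶜ of { p, q, r }
  { p, q, s }  = { q } ∪ { p, s }
  { q, r, s }  = { q, r } ∪ { q, s }
  (now 12)
Pass 3. New:
  { p }  = ᶜ of { q, r, s }
  { r }  = ᶜ of { p, q, s }
  (now 14)
Pass 4. New:
  { p, q }  = { q } ∪ { p }
  { r, s }  = { r } ∪ { s }
  (now 16)
Pass 5 adds nothing — fixpoint reached.

σ(𝒞) = { ∅, { p }, { q }, { r }, { s }, { p, q }, { p, r }, { p, s }, { q, r }, { q, s }, { r, s }, { p, q, r }, { p, q, s }, { p, r, s }, { q, r, s }, X }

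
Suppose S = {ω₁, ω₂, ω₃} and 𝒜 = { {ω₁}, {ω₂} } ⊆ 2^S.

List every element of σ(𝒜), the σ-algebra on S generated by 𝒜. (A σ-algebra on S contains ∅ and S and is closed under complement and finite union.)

Answer: σ(𝒜) = { ∅, {ω₁}, {ω₂}, {ω₃}, {ω₁,ω₂}, {ω₁,ω₃}, {ω₂,ω₃}, S }

Check:
Begin from { ∅, {ω₁}, {ω₂}, S } (that is, 𝒜 plus ∅ and S).
Round 1 (3 new):
  {ω₁,ω₂}  = {ω₁} ∪ {ω₂}
  {ω₁,ω₃}  = complement {ω₂}
  {ω₂,ω₃}  = complement {ω₁}
  [7 total]
Round 2: 1 new —
  {ω₃}  = complement {ω₁,ω₂}
  [8 total]
After Round 3 the family is unchanged; done.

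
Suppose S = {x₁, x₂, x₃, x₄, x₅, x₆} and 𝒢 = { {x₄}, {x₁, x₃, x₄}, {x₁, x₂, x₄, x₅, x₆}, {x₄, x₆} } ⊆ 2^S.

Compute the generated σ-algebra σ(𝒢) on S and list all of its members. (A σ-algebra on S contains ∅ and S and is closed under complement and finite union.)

σ(𝒢) (32 sets): { ∅, {x₁}, {x₃}, {x₄}, {x₆}, {x₁, x₃}, {x₁, x₄}, {x₁, x₆}, {x₂, x₅}, {x₃, x₄}, {x₃, x₆}, {x₄, x₆}, {x₁, x₂, x₅}, {x₁, x₃, x₄}, {x₁, x₃, x₆}, {x₁, x₄, x₆}, {x₂, x₃, x₅}, {x₂, x₄, x₅}, {x₂, x₅, x₆}, {x₃, x₄, x₆}, {x₁, x₂, x₃, x₅}, {x₁, x₂, x₄, x₅}, {x₁, x₂, x₅, x₆}, {x₁, x₃, x₄, x₆}, {x₂, x₃, x₄, x₅}, {x₂, x₃, x₅, x₆}, {x₂, x₄, x₅, x₆}, {x₁, x₂, x₃, x₄, x₅}, {x₁, x₂, x₃, x₅, x₆}, {x₁, x₂, x₄, x₅, x₆}, {x₂, x₃, x₄, x₅, x₆}, S }

Derivation:
Begin from { ∅, {x₄}, {x₄, x₆}, {x₁, x₃, x₄}, {x₁, x₂, x₄, x₅, x₆}, S } (that is, 𝒢 plus ∅ and S).
Iteration 1: 5 new —
  {x₃}  = {x₁, x₂, x₄, x₅, x₆}ᶜ
  {x₂, x₅, x₆}  = {x₁, x₃, x₄}ᶜ
  {x₁, x₂, x₃, x₅}  = {x₄, x₆}ᶜ
  {x₁, x₃, x₄, x₆}  = {x₁, x₃, x₄} ∪ {x₄, x₆}
  {x₁, x₂, x₃, x₅, x₆}  = {x₄}ᶜ
  [11 total]
Iteration 2. New:
  {x₂, x₅}  = {x₁, x₃, x₄, x₆}ᶜ
  {x₃, x₄}  = {x₃} ∪ {x₄}
  {x₃, x₄, x₆}  = {x₃} ∪ {x₄, x₆}
  {x₂, x₃, x₅, x₆}  = {x₂, x₅, x₆} ∪ {x₃}
  {x₂, x₄, x₅, x₆}  = {x₂, x₅, x₆} ∪ {x₄}
  {x₁, x₂, x₃, x₄, x₅}  = {x₁, x₃, x₄} ∪ {x₁, x₂, x₃, x₅}
  [17 total]
Iteration 3: +9 →
  {x₆}  = {x₁, x₂, x₃, x₄, x₅}ᶜ
  {x₁, x₃}  = {x₂, x₄, x₅, x₆}ᶜ
  {x₁, x₄}  = {x₂, x₃, x₅, x₆}ᶜ
  {x₁, x₂, x₅}  = {x₃, x₄, x₆}ᶜ
  {x₂, x₃, x₅}  = {x₃} ∪ {x₂, x₅}
  {x₂, x₄, x₅}  = {x₂, x₅} ∪ {x₄}
  {x₁, x₂, x₅, x₆}  = {x₃, x₄}ᶜ
  {x₂, x₃, x₄, x₅}  = {x₂, x₅} ∪ {x₃, x₄}
  {x₂, x₃, x₄, x₅, x₆}  = {x₃} ∪ {x₂, x₄, x₅, x₆}
  [26 total]
Iteration 4. New:
  {x₁}  = {x₂, x₃, x₄, x₅, x₆}ᶜ
  {x₁, x₆}  = {x₂, x₃, x₄, x₅}ᶜ
  {x₃, x₆}  = {x₆} ∪ {x₃}
  {x₁, x₃, x₆}  = {x₂, x₄, x₅}ᶜ
  {x₁, x₄, x₆}  = {x₂, x₃, x₅}ᶜ
  {x₁, x₂, x₄, x₅}  = {x₂, x₅} ∪ {x₁, x₄}
  [32 total]
Iteration 5: stable.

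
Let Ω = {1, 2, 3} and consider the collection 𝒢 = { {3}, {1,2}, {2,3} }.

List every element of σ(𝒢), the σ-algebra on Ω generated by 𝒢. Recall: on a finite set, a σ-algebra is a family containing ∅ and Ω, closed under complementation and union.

Start: 𝒢 ∪ {∅, Ω} = { ∅, {3}, {1,2}, {2,3}, Ω }.
Iteration 1. New:
  {1}  = complement {2,3}
Iteration 2: +1 →
  {1,3}  = {3} ∪ {1}
Iteration 3 adds 1:
  {2}  = complement {1,3}
Iteration 4: no new sets; the family is a σ-algebra.

σ(𝒢) = { ∅, {1}, {2}, {3}, {1,2}, {1,3}, {2,3}, Ω }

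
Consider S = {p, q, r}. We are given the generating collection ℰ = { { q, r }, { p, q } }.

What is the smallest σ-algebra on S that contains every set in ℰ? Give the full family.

Initial family (4 sets): { ∅, { p, q }, { q, r }, S }.
Iteration 1: 2 new —
  { p }  = { q, r }ᶜ
  { r }  = { p, q }ᶜ
  |family| = 6
Iteration 2 adds 1:
  { p, r }  = { r } ∪ { p }
  |family| = 7
Iteration 3: +1 →
  { q }  = { p, r }ᶜ
  |family| = 8
After Iteration 4 the family is unchanged; done.

Hence σ(ℰ) has 8 members: { ∅, { p }, { q }, { r }, { p, q }, { p, r }, { q, r }, S }.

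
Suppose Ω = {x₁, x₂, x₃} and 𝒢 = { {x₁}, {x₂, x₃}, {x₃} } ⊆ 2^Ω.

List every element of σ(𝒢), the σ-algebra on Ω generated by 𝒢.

Answer: σ(𝒢) = { {}, {x₁}, {x₂}, {x₃}, {x₁, x₂}, {x₁, x₃}, {x₂, x₃}, Ω }

Derivation:
Start: 𝒢 ∪ {∅, Ω} = { {}, {x₁}, {x₃}, {x₂, x₃}, Ω }.
Step 1. New:
  {x₁, x₂}  = {x₃}ᶜ
  {x₁, x₃}  = {x₃} ∪ {x₁}
  [7 total]
Step 2. New:
  {x₂}  = {x₁, x₃}ᶜ
  [8 total]
Step 3 adds nothing — fixpoint reached.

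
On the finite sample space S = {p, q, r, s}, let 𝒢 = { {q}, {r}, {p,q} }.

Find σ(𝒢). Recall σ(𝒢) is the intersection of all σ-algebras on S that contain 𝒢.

Take S₀ = 𝒢 ∪ {∅, S} = { {}, {q}, {r}, {p,q}, S }.
Round 1: 5 new —
  {q,r}  = {r} ∪ {q}
  {r,s}  = S∖{p,q}
  {p,q,r}  = {r} ∪ {p,q}
  {p,q,s}  = S∖{r}
  {p,r,s}  = S∖{q}
  (now 10)
Round 2: +3 →
  {s}  = S∖{p,q,r}
  {p,s}  = S∖{q,r}
  {q,r,s}  = {r,s} ∪ {q}
  (now 13)
Round 3 adds 2:
  {p}  = S∖{q,r,s}
  {q,s}  = {s} ∪ {q}
  (now 15)
Round 4: 1 new —
  {p,r}  = S∖{q,s}
  (now 16)
Round 5: no new sets; the family is a σ-algebra.

Hence σ(𝒢) has 16 members: { {}, {p}, {q}, {r}, {s}, {p,q}, {p,r}, {p,s}, {q,r}, {q,s}, {r,s}, {p,q,r}, {p,q,s}, {p,r,s}, {q,r,s}, S }.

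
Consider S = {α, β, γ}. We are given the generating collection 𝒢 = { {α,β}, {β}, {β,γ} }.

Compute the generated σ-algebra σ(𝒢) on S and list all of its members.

σ(𝒢) = { ∅, {α}, {β}, {γ}, {α,β}, {α,γ}, {β,γ}, S }

Check:
Initial family (5 sets): { ∅, {β}, {α,β}, {β,γ}, S }.
Iteration 1 (3 new):
  {α}  = complement {β,γ}
  {γ}  = complement {α,β}
  {α,γ}  = complement {β}
  (now 8)
Iteration 2: closed — nothing new.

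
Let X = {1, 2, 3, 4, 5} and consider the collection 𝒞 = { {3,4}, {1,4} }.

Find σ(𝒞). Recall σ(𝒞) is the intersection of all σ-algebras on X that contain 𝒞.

σ(𝒞) (16 sets): { {}, {1}, {3}, {4}, {1,3}, {1,4}, {2,5}, {3,4}, {1,2,5}, {1,3,4}, {2,3,5}, {2,4,5}, {1,2,3,5}, {1,2,4,5}, {2,3,4,5}, X }

Working:
Begin from { {}, {1,4}, {3,4}, X } (that is, 𝒞 plus ∅ and X).
Round 1: +3 →
  {1,2,5}  = complement {3,4}
  {1,3,4}  = {3,4} ∪ {1,4}
  {2,3,5}  = complement {1,4}
  [7 total]
Round 2: 4 new —
  {2,5}  = complement {1,3,4}
  {1,2,3,5}  = {1,2,5} ∪ {2,3,5}
  {1,2,4,5}  = {1,2,5} ∪ {1,4}
  {2,3,4,5}  = {3,4} ∪ {2,3,5}
  [11 total]
Round 3: 3 new —
  {1}  = complement {2,3,4,5}
  {3}  = complement {1,2,4,5}
  {4}  = complement {1,2,3,5}
  [14 total]
Round 4 (2 new):
  {1,3}  = {3} ∪ {1}
  {2,4,5}  = {2,5} ∪ {4}
  [16 total]
Round 5: no new sets; the family is a σ-algebra.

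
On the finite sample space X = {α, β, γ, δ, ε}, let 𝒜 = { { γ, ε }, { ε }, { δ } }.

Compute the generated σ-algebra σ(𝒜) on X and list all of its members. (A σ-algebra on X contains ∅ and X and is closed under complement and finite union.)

Answer: σ(𝒜) = { ∅, { γ }, { δ }, { ε }, { α, β }, { γ, δ }, { γ, ε }, { δ, ε }, { α, β, γ }, { α, β, δ }, { α, β, ε }, { γ, δ, ε }, { α, β, γ, δ }, { α, β, γ, ε }, { α, β, δ, ε }, X }

Derivation:
Start: 𝒜 ∪ {∅, X} = { ∅, { δ }, { ε }, { γ, ε }, X }.
Step 1: +5 →
  { δ, ε }  = { δ } ∪ { ε }
  { α, β, δ }  = { γ, ε }ᶜ
  { γ, δ, ε }  = { δ } ∪ { γ, ε }
  { α, β, γ, δ }  = { ε }ᶜ
  { α, β, γ, ε }  = { δ }ᶜ
  [10 total]
Step 2: 3 new —
  { α, β }  = { γ, δ, ε }ᶜ
  { α, β, γ }  = { δ, ε }ᶜ
  { α, β, δ, ε }  = { α, β, δ } ∪ { ε }
  [13 total]
Step 3. New:
  { γ }  = { α, β, δ, ε }ᶜ
  { α, β, ε }  = { α, β } ∪ { ε }
  [15 total]
Step 4. New:
  { γ, δ }  = { α, β, ε }ᶜ
  [16 total]
Step 5: no new sets; the family is a σ-algebra.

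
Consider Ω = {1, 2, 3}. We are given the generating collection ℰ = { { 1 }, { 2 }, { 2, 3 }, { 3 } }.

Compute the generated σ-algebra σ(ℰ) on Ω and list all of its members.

σ(ℰ) = { {  }, { 1 }, { 2 }, { 3 }, { 1, 2 }, { 1, 3 }, { 2, 3 }, Ω }

Trace:
Start: ℰ ∪ {∅, Ω} = { {  }, { 1 }, { 2 }, { 3 }, { 2, 3 }, Ω }.
Iteration 1: 2 new —
  { 1, 2 }  = ᶜ of { 3 }
  { 1, 3 }  = ᶜ of { 2 }
Iteration 2: no new sets; the family is a σ-algebra.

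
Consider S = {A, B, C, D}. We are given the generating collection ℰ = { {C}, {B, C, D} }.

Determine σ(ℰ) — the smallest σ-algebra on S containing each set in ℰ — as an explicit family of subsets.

Seed the family with ℰ together with ∅ and S: { {}, {C}, {B, C, D}, S }.
Pass 1. New:
  {A}  = complement {B, C, D}
  {A, B, D}  = complement {C}
  [6 total]
Pass 2 adds 1:
  {A, C}  = {C} ∪ {A}
  [7 total]
Pass 3 adds 1:
  {B, D}  = complement {A, C}
  [8 total]
Pass 4: no new sets; the family is a σ-algebra.

Hence σ(ℰ) has 8 members: { {}, {A}, {C}, {A, C}, {B, D}, {A, B, D}, {B, C, D}, S }.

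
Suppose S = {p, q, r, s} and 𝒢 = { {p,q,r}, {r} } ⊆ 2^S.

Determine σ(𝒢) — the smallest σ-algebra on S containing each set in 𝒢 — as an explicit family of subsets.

Take S₀ = 𝒢 ∪ {∅, S} = { {}, {r}, {p,q,r}, S }.
Step 1 adds 2:
  {s}  = ᶜ of {p,q,r}
  {p,q,s}  = ᶜ of {r}
Step 2. New:
  {r,s}  = {r} ∪ {s}
Step 3. New:
  {p,q}  = ᶜ of {r,s}
Step 4 adds nothing — fixpoint reached.

Therefore σ(𝒢) = { {}, {r}, {s}, {p,q}, {r,s}, {p,q,r}, {p,q,s}, S } (|σ(𝒢)| = 8).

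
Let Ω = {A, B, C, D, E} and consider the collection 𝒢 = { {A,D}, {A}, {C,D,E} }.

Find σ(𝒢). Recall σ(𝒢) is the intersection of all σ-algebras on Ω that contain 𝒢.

|σ(𝒢)| = 16.  σ(𝒢) = { ∅, {A}, {B}, {D}, {A,B}, {A,D}, {B,D}, {C,E}, {A,B,D}, {A,C,E}, {B,C,E}, {C,D,E}, {A,B,C,E}, {A,C,D,E}, {B,C,D,E}, Ω }

Check:
Seed the family with 𝒢 together with ∅ and Ω: { ∅, {A}, {A,D}, {C,D,E}, Ω }.
Round 1 adds 4:
  {A,B}  = complement {C,D,E}
  {B,C,E}  = complement {A,D}
  {A,C,D,E}  = {C,D,E} ∪ {A,D}
  {B,C,D,E}  = complement {A}
  [9 total]
Round 2 adds 3:
  {B}  = complement {A,C,D,E}
  {A,B,D}  = {A,B} ∪ {A,D}
  {A,B,C,E}  = {A,B} ∪ {B,C,E}
  [12 total]
Round 3 (2 new):
  {D}  = complement {A,B,C,E}
  {C,E}  = complement {A,B,D}
  [14 total]
Round 4. New:
  {B,D}  = {D} ∪ {B}
  {A,C,E}  = {C,E} ∪ {A}
  [16 total]
After Round 5 the family is unchanged; done.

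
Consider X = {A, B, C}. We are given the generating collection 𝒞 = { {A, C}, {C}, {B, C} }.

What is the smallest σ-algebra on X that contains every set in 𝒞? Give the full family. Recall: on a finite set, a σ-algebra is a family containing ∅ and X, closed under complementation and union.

Begin from { {}, {C}, {A, C}, {B, C}, X } (that is, 𝒞 plus ∅ and X).
Pass 1: +3 →
  {A}  = ᶜ of {B, C}
  {B}  = ᶜ of {A, C}
  {A, B}  = ᶜ of {C}
  |family| = 8
After Pass 2 the family is unchanged; done.

σ(𝒞) = { {}, {A}, {B}, {C}, {A, B}, {A, C}, {B, C}, X }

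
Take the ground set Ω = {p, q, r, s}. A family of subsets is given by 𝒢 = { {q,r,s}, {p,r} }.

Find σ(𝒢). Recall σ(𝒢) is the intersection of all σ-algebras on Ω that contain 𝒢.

σ(𝒢) = { {}, {p}, {r}, {p,r}, {q,s}, {p,q,s}, {q,r,s}, Ω }

Check:
Seed the family with 𝒢 together with ∅ and Ω: { {}, {p,r}, {q,r,s}, Ω }.
Iteration 1 adds 2:
  {p}  = Ω∖{q,r,s}
  {q,s}  = Ω∖{p,r}
  (now 6)
Iteration 2. New:
  {p,q,s}  = {q,s} ∪ {p}
  (now 7)
Iteration 3 adds 1:
  {r}  = Ω∖{p,q,s}
  (now 8)
Iteration 4: already closed under ᶜ and ∪.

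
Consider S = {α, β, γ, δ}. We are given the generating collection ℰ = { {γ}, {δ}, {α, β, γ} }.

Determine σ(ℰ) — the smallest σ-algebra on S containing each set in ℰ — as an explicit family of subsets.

σ(ℰ) = { {}, {γ}, {δ}, {α, β}, {γ, δ}, {α, β, γ}, {α, β, δ}, S }

Working:
Seed the family with ℰ together with ∅ and S: { {}, {γ}, {δ}, {α, β, γ}, S }.
Iteration 1 (2 new):
  {γ, δ}  = {γ} ∪ {δ}
  {α, β, δ}  = S∖{γ}
  |family| = 7
Iteration 2 (1 new):
  {α, β}  = S∖{γ, δ}
  |family| = 8
Iteration 3: stable.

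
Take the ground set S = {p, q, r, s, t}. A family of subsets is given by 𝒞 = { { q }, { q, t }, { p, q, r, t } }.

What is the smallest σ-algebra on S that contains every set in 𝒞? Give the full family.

Initial family (5 sets): { {}, { q }, { q, t }, { p, q, r, t }, S }.
Iteration 1 (3 new):
  { s }  = S∖{ p, q, r, t }
  { p, r, s }  = S∖{ q, t }
  { p, r, s, t }  = S∖{ q }
  (now 8)
Iteration 2 (3 new):
  { q, s }  = { s } ∪ { q }
  { q, s, t }  = { s } ∪ { q, t }
  { p, q, r, s }  = { q } ∪ { p, r, s }
  (now 11)
Iteration 3 adds 3:
  { t }  = S∖{ p, q, r, s }
  { p, r }  = S∖{ q, s, t }
  { p, r, t }  = S∖{ q, s }
  (now 14)
Iteration 4 (2 new):
  { s, t }  = { s } ∪ { t }
  { p, q, r }  = { p, r } ∪ { q }
  (now 16)
Iteration 5 adds nothing — fixpoint reached.

Hence σ(𝒞) has 16 members: { {}, { q }, { s }, { t }, { p, r }, { q, s }, { q, t }, { s, t }, { p, q, r }, { p, r, s }, { p, r, t }, { q, s, t }, { p, q, r, s }, { p, q, r, t }, { p, r, s, t }, S }.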